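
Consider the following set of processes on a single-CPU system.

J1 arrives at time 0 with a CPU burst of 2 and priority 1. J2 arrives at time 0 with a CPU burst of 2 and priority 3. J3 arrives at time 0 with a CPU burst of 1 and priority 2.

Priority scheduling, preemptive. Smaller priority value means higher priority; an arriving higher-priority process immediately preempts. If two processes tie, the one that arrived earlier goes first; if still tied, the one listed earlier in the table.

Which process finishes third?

Timeline: | J1 0-2 | J3 2-3 | J2 3-5 |
Completion: J1=2  J2=5  J3=3
Finish order: J1 → J3 → J2

J2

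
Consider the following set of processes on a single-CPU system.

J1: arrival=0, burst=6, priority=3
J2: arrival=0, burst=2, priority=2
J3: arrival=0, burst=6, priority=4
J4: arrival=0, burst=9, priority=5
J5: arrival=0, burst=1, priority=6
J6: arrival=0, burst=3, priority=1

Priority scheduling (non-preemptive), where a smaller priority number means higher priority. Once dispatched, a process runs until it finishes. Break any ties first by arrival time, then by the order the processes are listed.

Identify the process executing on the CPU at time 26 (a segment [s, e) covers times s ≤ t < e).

Gantt: | J6 0-3 | J2 3-5 | J1 5-11 | J3 11-17 | J4 17-26 | J5 26-27 |
Completion: J1=11  J2=5  J3=17  J4=26  J5=27  J6=3

J5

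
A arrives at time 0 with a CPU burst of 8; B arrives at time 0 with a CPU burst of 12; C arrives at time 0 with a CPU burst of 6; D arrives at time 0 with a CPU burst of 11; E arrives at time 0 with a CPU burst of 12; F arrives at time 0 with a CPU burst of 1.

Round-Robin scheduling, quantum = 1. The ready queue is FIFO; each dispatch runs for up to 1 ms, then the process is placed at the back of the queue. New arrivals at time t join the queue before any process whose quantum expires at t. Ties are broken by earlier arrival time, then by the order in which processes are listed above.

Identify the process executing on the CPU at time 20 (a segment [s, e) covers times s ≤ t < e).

E

Timeline: | A 0-1 | B 1-2 | C 2-3 | D 3-4 | E 4-5 | F 5-6 | A 6-7 | B 7-8 | C 8-9 | D 9-10 | E 10-11 | A 11-12 | B 12-13 | C 13-14 | D 14-15 | E 15-16 | A 16-17 | B 17-18 | C 18-19 | D 19-20 | E 20-21 | A 21-22 | B 22-23 | C 23-24 | D 24-25 | E 25-26 | A 26-27 | B 27-28 | C 28-29 | D 29-30 | E 30-31 | A 31-32 | B 32-33 | D 33-34 | E 34-35 | A 35-36 | B 36-37 | D 37-38 | E 38-39 | B 39-40 | D 40-41 | E 41-42 | B 42-43 | D 43-44 | E 44-45 | B 45-46 | D 46-47 | E 47-48 | B 48-49 | E 49-50 |
Completion: A=36  B=49  C=29  D=47  E=50  F=6
Turnaround (C−A): A=36  B=49  C=29  D=47  E=50  F=6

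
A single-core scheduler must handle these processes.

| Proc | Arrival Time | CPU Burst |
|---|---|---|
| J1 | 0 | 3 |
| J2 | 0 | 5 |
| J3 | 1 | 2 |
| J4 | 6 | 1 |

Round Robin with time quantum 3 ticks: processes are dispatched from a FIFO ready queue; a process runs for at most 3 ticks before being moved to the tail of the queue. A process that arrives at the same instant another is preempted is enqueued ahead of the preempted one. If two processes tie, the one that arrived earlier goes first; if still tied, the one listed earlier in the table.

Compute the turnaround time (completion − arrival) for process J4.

Timeline: | J1 0-3 | J2 3-6 | J3 6-8 | J4 8-9 | J2 9-11 |
Completion: J1=3  J2=11  J3=8  J4=9
Turnaround (C−A): J1=3  J2=11  J3=7  J4=3
Turnaround(J4) = completion − arrival = 9 − 6 = 3

3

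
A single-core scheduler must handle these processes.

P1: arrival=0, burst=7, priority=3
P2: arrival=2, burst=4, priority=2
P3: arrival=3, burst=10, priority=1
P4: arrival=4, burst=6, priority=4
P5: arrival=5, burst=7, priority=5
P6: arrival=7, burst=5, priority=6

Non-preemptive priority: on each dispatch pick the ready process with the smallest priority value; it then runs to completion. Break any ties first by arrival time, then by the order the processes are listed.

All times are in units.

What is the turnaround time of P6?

Gantt: | P1 0-7 | P3 7-17 | P2 17-21 | P4 21-27 | P5 27-34 | P6 34-39 |
Completion: P1=7  P2=21  P3=17  P4=27  P5=34  P6=39
Turnaround (C−A): P1=7  P2=19  P3=14  P4=23  P5=29  P6=32
Turnaround(P6) = completion − arrival = 39 − 7 = 32

32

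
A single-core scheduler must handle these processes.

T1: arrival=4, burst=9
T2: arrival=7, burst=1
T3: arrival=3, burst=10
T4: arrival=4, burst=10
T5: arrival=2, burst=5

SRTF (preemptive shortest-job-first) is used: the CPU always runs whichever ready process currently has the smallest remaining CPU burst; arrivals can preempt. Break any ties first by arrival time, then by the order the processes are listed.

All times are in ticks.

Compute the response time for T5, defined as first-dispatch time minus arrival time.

0

Gantt: | idle 0-2 | T5 2-7 | T2 7-8 | T1 8-17 | T3 17-27 | T4 27-37 |
Completion: T1=17  T2=8  T3=27  T4=37  T5=7
Turnaround (C−A): T1=13  T2=1  T3=24  T4=33  T5=5
Response(T5) = first start − arrival = 2 − 2 = 0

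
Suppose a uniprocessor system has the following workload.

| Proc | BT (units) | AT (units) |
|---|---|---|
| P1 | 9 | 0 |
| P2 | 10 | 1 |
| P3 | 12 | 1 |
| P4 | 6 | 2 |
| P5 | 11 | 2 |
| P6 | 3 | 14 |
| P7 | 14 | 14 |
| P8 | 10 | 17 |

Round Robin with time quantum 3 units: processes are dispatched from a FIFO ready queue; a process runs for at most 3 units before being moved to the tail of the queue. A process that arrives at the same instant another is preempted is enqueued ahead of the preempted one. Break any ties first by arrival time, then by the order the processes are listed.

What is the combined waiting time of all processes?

Timeline: | P1 0-3 | P2 3-6 | P3 6-9 | P4 9-12 | P5 12-15 | P1 15-18 | P2 18-21 | P3 21-24 | P4 24-27 | P6 27-30 | P7 30-33 | P5 33-36 | P8 36-39 | P1 39-42 | P2 42-45 | P3 45-48 | P7 48-51 | P5 51-54 | P8 54-57 | P2 57-58 | P3 58-61 | P7 61-64 | P5 64-66 | P8 66-69 | P7 69-72 | P8 72-73 | P7 73-75 |
Completion: P1=42  P2=58  P3=61  P4=27  P5=66  P6=30  P7=75  P8=73
Waiting = turnaround − burst: P1=33, P2=47, P3=48, P4=19, P5=53, P6=13, P7=47, P8=46
Total waiting = 33 + 47 + 48 + 19 + 53 + 13 + 47 + 46 = 306

306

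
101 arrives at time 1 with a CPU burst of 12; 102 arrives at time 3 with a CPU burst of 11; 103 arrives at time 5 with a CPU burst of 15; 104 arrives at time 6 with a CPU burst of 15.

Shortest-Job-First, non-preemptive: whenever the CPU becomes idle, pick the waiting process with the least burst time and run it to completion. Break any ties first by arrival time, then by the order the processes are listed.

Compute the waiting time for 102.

Gantt: | idle 0-1 | 101 1-13 | 102 13-24 | 103 24-39 | 104 39-54 |
Completion: 101=13  102=24  103=39  104=54
Turnaround (C−A): 101=12  102=21  103=34  104=48
Waiting(102) = turnaround − burst = 21 − 11 = 10

10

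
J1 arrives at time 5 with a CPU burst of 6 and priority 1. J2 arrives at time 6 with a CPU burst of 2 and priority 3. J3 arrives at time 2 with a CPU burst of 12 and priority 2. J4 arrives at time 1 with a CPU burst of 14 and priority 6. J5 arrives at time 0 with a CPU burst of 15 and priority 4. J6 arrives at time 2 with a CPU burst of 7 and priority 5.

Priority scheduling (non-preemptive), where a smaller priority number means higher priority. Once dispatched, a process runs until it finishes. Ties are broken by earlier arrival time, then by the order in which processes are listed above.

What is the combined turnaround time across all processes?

Timeline: | J5 0-15 | J1 15-21 | J3 21-33 | J2 33-35 | J6 35-42 | J4 42-56 |
Completion: J1=21  J2=35  J3=33  J4=56  J5=15  J6=42
Turnaround (C−A): J1=16  J2=29  J3=31  J4=55  J5=15  J6=40
Turnaround = completion − arrival: J1=16, J2=29, J3=31, J4=55, J5=15, J6=40
Total turnaround = 16 + 29 + 31 + 55 + 15 + 40 = 186

186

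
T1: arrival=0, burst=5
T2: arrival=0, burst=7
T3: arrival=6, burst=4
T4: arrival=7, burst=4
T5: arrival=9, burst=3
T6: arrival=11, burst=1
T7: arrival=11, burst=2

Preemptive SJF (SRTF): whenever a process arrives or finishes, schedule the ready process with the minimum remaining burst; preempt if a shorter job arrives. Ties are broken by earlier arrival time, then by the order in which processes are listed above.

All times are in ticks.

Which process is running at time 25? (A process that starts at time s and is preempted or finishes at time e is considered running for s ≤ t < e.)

Gantt: | T1 0-5 | T2 5-6 | T3 6-10 | T5 10-11 | T6 11-12 | T5 12-14 | T7 14-16 | T4 16-20 | T2 20-26 |
Completion: T1=5  T2=26  T3=10  T4=20  T5=14  T6=12  T7=16

T2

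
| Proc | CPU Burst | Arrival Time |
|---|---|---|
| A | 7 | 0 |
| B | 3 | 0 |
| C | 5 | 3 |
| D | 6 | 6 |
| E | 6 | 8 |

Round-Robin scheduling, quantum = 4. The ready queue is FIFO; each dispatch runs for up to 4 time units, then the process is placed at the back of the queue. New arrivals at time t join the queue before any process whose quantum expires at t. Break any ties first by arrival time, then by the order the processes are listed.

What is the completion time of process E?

Schedule: | A 0-4 | B 4-7 | C 7-11 | A 11-14 | D 14-18 | E 18-22 | C 22-23 | D 23-25 | E 25-27 |
Completion: A=14  B=7  C=23  D=25  E=27

27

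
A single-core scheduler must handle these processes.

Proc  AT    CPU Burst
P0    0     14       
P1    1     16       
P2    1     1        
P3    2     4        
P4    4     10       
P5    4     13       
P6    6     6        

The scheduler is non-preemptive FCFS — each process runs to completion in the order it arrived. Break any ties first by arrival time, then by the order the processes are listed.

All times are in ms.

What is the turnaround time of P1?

Schedule: | P0 0-14 | P1 14-30 | P2 30-31 | P3 31-35 | P4 35-45 | P5 45-58 | P6 58-64 |
Completion: P0=14  P1=30  P2=31  P3=35  P4=45  P5=58  P6=64
Turnaround(P1) = completion − arrival = 30 − 1 = 29

29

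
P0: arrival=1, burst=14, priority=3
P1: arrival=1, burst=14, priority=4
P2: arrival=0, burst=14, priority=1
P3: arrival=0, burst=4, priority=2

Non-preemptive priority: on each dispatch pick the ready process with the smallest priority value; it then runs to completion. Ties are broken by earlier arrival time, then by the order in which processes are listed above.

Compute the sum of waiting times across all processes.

62

Schedule: | P2 0-14 | P3 14-18 | P0 18-32 | P1 32-46 |
Completion: P0=32  P1=46  P2=14  P3=18
Turnaround (C−A): P0=31  P1=45  P2=14  P3=18
Waiting = turnaround − burst: P0=17, P1=31, P2=0, P3=14
Total waiting = 17 + 31 + 0 + 14 = 62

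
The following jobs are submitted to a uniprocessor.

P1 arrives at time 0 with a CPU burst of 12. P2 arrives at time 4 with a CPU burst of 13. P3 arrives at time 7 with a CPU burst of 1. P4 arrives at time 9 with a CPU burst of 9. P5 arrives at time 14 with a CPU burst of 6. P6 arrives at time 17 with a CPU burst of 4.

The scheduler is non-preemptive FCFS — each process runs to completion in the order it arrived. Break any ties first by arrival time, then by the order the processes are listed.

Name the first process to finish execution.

P1

Timeline: | P1 0-12 | P2 12-25 | P3 25-26 | P4 26-35 | P5 35-41 | P6 41-45 |
Completion: P1=12  P2=25  P3=26  P4=35  P5=41  P6=45
Finish order: P1 → P2 → P3 → P4 → P5 → P6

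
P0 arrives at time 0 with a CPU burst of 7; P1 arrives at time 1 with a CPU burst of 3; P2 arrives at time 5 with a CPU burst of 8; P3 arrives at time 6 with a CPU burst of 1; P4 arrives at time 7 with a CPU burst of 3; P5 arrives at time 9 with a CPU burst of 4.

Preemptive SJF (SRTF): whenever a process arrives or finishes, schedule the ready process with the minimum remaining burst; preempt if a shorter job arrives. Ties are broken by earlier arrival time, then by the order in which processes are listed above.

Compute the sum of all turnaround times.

51

Timeline: | P0 0-1 | P1 1-4 | P0 4-6 | P3 6-7 | P4 7-10 | P0 10-14 | P5 14-18 | P2 18-26 |
Completion: P0=14  P1=4  P2=26  P3=7  P4=10  P5=18
Turnaround = completion − arrival: P0=14, P1=3, P2=21, P3=1, P4=3, P5=9
Total turnaround = 14 + 3 + 21 + 1 + 3 + 9 = 51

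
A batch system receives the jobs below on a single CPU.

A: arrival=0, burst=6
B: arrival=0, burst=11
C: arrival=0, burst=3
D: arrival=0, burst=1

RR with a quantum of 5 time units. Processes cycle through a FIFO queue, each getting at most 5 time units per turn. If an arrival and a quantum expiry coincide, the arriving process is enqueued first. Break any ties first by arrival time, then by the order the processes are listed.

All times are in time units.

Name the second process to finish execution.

Timeline: | A 0-5 | B 5-10 | C 10-13 | D 13-14 | A 14-15 | B 15-21 |
Completion: A=15  B=21  C=13  D=14
Finish order: C → D → A → B

D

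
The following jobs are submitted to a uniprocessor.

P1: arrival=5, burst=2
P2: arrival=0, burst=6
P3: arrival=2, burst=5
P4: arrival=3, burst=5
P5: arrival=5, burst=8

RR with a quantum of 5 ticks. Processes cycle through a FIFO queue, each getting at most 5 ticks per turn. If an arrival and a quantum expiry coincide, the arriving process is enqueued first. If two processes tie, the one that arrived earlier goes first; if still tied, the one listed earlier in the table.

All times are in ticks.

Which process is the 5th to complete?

P5

Timeline: | P2 0-5 | P3 5-10 | P4 10-15 | P1 15-17 | P5 17-22 | P2 22-23 | P5 23-26 |
Completion: P1=17  P2=23  P3=10  P4=15  P5=26
Finish order: P3 → P4 → P1 → P2 → P5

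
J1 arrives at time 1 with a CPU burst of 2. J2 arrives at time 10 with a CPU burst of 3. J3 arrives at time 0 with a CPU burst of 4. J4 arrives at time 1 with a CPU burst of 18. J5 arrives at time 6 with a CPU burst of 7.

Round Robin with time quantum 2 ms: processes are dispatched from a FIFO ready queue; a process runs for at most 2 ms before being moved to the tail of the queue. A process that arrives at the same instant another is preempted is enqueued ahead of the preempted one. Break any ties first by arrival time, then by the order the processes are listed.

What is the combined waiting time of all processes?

37

Timeline: | J3 0-2 | J1 2-4 | J4 4-6 | J3 6-8 | J5 8-10 | J4 10-12 | J2 12-14 | J5 14-16 | J4 16-18 | J2 18-19 | J5 19-21 | J4 21-23 | J5 23-24 | J4 24-34 |
Completion: J1=4  J2=19  J3=8  J4=34  J5=24
Waiting = turnaround − burst: J1=1, J2=6, J3=4, J4=15, J5=11
Total waiting = 1 + 6 + 4 + 15 + 11 = 37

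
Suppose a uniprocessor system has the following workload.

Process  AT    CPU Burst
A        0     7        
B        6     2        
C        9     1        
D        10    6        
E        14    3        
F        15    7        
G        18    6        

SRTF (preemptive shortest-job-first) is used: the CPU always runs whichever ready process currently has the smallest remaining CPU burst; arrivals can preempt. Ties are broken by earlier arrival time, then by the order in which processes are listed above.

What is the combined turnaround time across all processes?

46

Schedule: | A 0-7 | B 7-9 | C 9-10 | D 10-16 | E 16-19 | G 19-25 | F 25-32 |
Completion: A=7  B=9  C=10  D=16  E=19  F=32  G=25
Turnaround = completion − arrival: A=7, B=3, C=1, D=6, E=5, F=17, G=7
Total turnaround = 7 + 3 + 1 + 6 + 5 + 17 + 7 = 46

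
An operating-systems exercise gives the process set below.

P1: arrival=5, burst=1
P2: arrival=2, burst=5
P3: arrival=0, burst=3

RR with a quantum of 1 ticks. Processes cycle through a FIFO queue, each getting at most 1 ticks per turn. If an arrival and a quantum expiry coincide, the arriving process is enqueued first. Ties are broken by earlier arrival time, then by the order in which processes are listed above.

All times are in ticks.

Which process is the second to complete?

P1

Timeline: | P3 0-2 | P2 2-3 | P3 3-4 | P2 4-5 | P1 5-6 | P2 6-9 |
Completion: P1=6  P2=9  P3=4
Turnaround (C−A): P1=1  P2=7  P3=4
Finish order: P3 → P1 → P2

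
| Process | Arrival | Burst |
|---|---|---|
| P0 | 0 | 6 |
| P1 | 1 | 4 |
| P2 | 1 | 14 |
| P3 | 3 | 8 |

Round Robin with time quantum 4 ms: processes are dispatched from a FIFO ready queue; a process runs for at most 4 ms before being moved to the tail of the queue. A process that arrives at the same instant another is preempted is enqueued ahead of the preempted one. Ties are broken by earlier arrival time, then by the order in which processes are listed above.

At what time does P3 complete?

Schedule: | P0 0-4 | P1 4-8 | P2 8-12 | P3 12-16 | P0 16-18 | P2 18-22 | P3 22-26 | P2 26-32 |
Completion: P0=18  P1=8  P2=32  P3=26
Turnaround (C−A): P0=18  P1=7  P2=31  P3=23

26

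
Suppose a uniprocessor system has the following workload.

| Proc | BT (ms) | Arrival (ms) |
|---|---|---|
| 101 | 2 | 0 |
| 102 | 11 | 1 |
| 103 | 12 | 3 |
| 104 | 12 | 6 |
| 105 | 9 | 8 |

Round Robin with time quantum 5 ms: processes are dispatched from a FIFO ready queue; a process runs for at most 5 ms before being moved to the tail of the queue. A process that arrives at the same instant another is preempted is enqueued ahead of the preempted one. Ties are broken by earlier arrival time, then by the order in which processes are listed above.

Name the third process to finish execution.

Gantt: | 101 0-2 | 102 2-7 | 103 7-12 | 104 12-17 | 102 17-22 | 105 22-27 | 103 27-32 | 104 32-37 | 102 37-38 | 105 38-42 | 103 42-44 | 104 44-46 |
Completion: 101=2  102=38  103=44  104=46  105=42
Finish order: 101 → 102 → 105 → 103 → 104

105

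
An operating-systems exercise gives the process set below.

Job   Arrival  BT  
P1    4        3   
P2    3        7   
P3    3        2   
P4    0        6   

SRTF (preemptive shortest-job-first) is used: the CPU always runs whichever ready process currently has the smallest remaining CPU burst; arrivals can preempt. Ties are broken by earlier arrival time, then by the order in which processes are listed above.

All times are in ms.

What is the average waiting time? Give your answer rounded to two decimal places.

Gantt: | P4 0-3 | P3 3-5 | P4 5-8 | P1 8-11 | P2 11-18 |
Completion: P1=11  P2=18  P3=5  P4=8
Turnaround (C−A): P1=7  P2=15  P3=2  P4=8
Waiting times: P1=4, P2=8, P3=0, P4=2
Average waiting = (4+8+0+2) / 4 = 14/4 = 3.50

3.50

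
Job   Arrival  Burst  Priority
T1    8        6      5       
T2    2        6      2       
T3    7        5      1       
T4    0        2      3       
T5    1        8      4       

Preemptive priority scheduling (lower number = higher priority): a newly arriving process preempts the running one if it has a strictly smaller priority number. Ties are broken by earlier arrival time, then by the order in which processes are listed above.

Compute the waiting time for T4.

0

Gantt: | T4 0-2 | T2 2-7 | T3 7-12 | T2 12-13 | T5 13-21 | T1 21-27 |
Completion: T1=27  T2=13  T3=12  T4=2  T5=21
Turnaround (C−A): T1=19  T2=11  T3=5  T4=2  T5=20
Waiting(T4) = turnaround − burst = 2 − 2 = 0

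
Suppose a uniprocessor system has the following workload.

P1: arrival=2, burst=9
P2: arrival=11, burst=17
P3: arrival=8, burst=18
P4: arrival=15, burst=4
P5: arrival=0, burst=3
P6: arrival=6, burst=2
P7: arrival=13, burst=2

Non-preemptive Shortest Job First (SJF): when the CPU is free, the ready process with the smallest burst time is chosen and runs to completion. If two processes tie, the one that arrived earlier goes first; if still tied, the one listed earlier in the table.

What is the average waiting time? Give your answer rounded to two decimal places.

Timeline: | P5 0-3 | P1 3-12 | P6 12-14 | P7 14-16 | P4 16-20 | P2 20-37 | P3 37-55 |
Completion: P1=12  P2=37  P3=55  P4=20  P5=3  P6=14  P7=16
Turnaround (C−A): P1=10  P2=26  P3=47  P4=5  P5=3  P6=8  P7=3
Waiting times: P1=1, P2=9, P3=29, P4=1, P5=0, P6=6, P7=1
Average waiting = (1+9+29+1+0+6+1) / 7 = 47/7 = 6.71

6.71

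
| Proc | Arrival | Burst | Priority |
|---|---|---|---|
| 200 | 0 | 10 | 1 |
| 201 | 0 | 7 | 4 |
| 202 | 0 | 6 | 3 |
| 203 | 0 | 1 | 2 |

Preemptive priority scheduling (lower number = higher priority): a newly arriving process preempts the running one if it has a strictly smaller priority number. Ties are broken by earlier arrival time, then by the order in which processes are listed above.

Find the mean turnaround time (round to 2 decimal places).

Gantt: | 200 0-10 | 203 10-11 | 202 11-17 | 201 17-24 |
Completion: 200=10  201=24  202=17  203=11
Turnaround times: 200=10, 201=24, 202=17, 203=11
Average turnaround = (10+24+17+11) / 4 = 62/4 = 15.50

15.50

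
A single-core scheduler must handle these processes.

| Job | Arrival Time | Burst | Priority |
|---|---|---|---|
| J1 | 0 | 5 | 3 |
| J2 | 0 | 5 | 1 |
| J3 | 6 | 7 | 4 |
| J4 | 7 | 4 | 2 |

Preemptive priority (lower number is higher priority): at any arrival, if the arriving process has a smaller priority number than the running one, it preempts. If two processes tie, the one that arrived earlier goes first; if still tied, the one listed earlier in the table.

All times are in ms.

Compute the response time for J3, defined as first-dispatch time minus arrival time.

8

Schedule: | J2 0-5 | J1 5-7 | J4 7-11 | J1 11-14 | J3 14-21 |
Completion: J1=14  J2=5  J3=21  J4=11
Turnaround (C−A): J1=14  J2=5  J3=15  J4=4
Response(J3) = first start − arrival = 14 − 6 = 8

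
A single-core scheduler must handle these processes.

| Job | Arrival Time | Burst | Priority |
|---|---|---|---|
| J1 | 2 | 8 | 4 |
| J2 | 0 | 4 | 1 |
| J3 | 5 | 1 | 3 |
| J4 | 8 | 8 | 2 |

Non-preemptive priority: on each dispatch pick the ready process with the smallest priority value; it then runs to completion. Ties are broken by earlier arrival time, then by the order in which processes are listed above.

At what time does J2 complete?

Timeline: | J2 0-4 | J1 4-12 | J4 12-20 | J3 20-21 |
Completion: J1=12  J2=4  J3=21  J4=20

4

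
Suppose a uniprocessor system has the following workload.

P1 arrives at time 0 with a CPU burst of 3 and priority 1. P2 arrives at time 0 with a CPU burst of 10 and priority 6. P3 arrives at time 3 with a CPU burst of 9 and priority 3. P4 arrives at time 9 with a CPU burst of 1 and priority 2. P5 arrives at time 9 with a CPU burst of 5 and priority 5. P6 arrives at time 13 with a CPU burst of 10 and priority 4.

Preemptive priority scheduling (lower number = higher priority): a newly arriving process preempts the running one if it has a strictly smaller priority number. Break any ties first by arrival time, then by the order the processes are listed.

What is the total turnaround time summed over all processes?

81

Gantt: | P1 0-3 | P3 3-9 | P4 9-10 | P3 10-13 | P6 13-23 | P5 23-28 | P2 28-38 |
Completion: P1=3  P2=38  P3=13  P4=10  P5=28  P6=23
Turnaround (C−A): P1=3  P2=38  P3=10  P4=1  P5=19  P6=10
Turnaround = completion − arrival: P1=3, P2=38, P3=10, P4=1, P5=19, P6=10
Total turnaround = 3 + 38 + 10 + 1 + 19 + 10 = 81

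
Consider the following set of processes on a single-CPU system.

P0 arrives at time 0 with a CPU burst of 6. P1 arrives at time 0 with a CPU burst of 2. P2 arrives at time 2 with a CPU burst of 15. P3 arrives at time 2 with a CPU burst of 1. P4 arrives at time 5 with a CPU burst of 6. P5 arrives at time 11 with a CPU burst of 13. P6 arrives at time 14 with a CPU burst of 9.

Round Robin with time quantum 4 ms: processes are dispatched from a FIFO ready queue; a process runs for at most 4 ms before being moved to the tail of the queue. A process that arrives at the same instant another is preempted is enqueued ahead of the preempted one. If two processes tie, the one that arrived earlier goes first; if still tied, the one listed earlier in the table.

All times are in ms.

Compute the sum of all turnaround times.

Gantt: | P0 0-4 | P1 4-6 | P2 6-10 | P3 10-11 | P0 11-13 | P4 13-17 | P2 17-21 | P5 21-25 | P6 25-29 | P4 29-31 | P2 31-35 | P5 35-39 | P6 39-43 | P2 43-46 | P5 46-50 | P6 50-51 | P5 51-52 |
Completion: P0=13  P1=6  P2=46  P3=11  P4=31  P5=52  P6=51
Turnaround = completion − arrival: P0=13, P1=6, P2=44, P3=9, P4=26, P5=41, P6=37
Total turnaround = 13 + 6 + 44 + 9 + 26 + 41 + 37 = 176

176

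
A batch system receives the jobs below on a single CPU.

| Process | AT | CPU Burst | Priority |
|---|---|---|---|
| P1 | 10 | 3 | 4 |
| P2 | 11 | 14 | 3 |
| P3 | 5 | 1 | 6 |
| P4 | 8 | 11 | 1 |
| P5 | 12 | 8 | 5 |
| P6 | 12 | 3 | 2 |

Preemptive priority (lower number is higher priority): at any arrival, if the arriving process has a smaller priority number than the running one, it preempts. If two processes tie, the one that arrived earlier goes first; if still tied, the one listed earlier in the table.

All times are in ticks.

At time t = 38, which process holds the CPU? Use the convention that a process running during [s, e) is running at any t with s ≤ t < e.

Timeline: | idle 0-5 | P3 5-6 | idle 6-8 | P4 8-19 | P6 19-22 | P2 22-36 | P1 36-39 | P5 39-47 |
Completion: P1=39  P2=36  P3=6  P4=19  P5=47  P6=22
Turnaround (C−A): P1=29  P2=25  P3=1  P4=11  P5=35  P6=10

P1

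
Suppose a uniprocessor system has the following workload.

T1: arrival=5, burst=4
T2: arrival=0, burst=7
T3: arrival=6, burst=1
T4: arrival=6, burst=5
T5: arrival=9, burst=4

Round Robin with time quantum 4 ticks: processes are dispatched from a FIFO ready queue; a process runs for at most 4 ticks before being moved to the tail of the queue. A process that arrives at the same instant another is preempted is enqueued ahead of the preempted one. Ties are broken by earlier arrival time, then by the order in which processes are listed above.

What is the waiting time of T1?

2

Timeline: | T2 0-7 | T1 7-11 | T3 11-12 | T4 12-16 | T5 16-20 | T4 20-21 |
Completion: T1=11  T2=7  T3=12  T4=21  T5=20
Turnaround (C−A): T1=6  T2=7  T3=6  T4=15  T5=11
Waiting(T1) = turnaround − burst = 6 − 4 = 2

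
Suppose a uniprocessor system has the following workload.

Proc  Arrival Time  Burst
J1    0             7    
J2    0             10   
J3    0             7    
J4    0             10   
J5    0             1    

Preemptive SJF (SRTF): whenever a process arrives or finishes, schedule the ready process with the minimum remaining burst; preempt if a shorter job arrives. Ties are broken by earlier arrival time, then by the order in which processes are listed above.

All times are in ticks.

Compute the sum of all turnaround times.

Schedule: | J5 0-1 | J1 1-8 | J3 8-15 | J2 15-25 | J4 25-35 |
Completion: J1=8  J2=25  J3=15  J4=35  J5=1
Turnaround (C−A): J1=8  J2=25  J3=15  J4=35  J5=1
Turnaround = completion − arrival: J1=8, J2=25, J3=15, J4=35, J5=1
Total turnaround = 8 + 25 + 15 + 35 + 1 = 84

84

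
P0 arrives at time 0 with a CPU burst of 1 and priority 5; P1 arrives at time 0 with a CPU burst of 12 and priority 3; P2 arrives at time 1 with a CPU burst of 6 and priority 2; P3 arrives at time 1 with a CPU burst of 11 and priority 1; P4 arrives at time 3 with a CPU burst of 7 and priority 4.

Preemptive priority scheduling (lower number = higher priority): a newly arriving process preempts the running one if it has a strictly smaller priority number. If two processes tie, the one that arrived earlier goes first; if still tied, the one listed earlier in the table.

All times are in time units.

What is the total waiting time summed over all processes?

Timeline: | P1 0-1 | P3 1-12 | P2 12-18 | P1 18-29 | P4 29-36 | P0 36-37 |
Completion: P0=37  P1=29  P2=18  P3=12  P4=36
Turnaround (C−A): P0=37  P1=29  P2=17  P3=11  P4=33
Waiting = turnaround − burst: P0=36, P1=17, P2=11, P3=0, P4=26
Total waiting = 36 + 17 + 11 + 0 + 26 = 90

90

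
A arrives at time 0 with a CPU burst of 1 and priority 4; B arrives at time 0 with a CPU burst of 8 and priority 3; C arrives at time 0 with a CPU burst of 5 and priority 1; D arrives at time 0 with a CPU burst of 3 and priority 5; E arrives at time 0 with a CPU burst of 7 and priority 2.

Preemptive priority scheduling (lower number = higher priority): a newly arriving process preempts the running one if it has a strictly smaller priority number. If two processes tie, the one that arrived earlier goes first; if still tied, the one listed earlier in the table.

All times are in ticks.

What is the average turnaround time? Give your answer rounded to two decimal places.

16.40

Gantt: | C 0-5 | E 5-12 | B 12-20 | A 20-21 | D 21-24 |
Completion: A=21  B=20  C=5  D=24  E=12
Turnaround times: A=21, B=20, C=5, D=24, E=12
Average turnaround = (21+20+5+24+12) / 5 = 82/5 = 16.40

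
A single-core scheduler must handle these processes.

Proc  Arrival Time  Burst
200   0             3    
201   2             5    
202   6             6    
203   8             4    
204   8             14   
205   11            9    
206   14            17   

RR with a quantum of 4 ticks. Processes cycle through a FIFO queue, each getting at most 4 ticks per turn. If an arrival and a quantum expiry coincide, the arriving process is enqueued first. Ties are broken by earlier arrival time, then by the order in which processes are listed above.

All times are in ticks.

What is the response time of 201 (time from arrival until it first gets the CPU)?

Schedule: | 200 0-3 | 201 3-7 | 202 7-11 | 201 11-12 | 203 12-16 | 204 16-20 | 205 20-24 | 202 24-26 | 206 26-30 | 204 30-34 | 205 34-38 | 206 38-42 | 204 42-46 | 205 46-47 | 206 47-51 | 204 51-53 | 206 53-58 |
Completion: 200=3  201=12  202=26  203=16  204=53  205=47  206=58
Turnaround (C−A): 200=3  201=10  202=20  203=8  204=45  205=36  206=44
Response(201) = first start − arrival = 3 − 2 = 1

1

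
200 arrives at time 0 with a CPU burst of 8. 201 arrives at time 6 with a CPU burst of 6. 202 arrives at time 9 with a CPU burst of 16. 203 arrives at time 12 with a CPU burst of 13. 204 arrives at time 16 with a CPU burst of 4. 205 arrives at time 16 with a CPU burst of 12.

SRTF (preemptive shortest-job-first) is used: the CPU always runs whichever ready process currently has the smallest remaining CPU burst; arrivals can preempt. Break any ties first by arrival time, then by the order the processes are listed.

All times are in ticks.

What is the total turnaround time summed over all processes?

Gantt: | 200 0-8 | 201 8-14 | 203 14-16 | 204 16-20 | 203 20-31 | 205 31-43 | 202 43-59 |
Completion: 200=8  201=14  202=59  203=31  204=20  205=43
Turnaround (C−A): 200=8  201=8  202=50  203=19  204=4  205=27
Turnaround = completion − arrival: 200=8, 201=8, 202=50, 203=19, 204=4, 205=27
Total turnaround = 8 + 8 + 50 + 19 + 4 + 27 = 116

116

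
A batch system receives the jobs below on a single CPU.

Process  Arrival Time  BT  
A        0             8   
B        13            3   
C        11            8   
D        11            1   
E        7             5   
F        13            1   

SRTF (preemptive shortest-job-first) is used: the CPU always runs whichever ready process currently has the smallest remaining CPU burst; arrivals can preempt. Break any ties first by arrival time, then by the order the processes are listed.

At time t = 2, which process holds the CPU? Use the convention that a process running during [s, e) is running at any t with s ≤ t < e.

A

Gantt: | A 0-8 | E 8-11 | D 11-12 | E 12-14 | F 14-15 | B 15-18 | C 18-26 |
Completion: A=8  B=18  C=26  D=12  E=14  F=15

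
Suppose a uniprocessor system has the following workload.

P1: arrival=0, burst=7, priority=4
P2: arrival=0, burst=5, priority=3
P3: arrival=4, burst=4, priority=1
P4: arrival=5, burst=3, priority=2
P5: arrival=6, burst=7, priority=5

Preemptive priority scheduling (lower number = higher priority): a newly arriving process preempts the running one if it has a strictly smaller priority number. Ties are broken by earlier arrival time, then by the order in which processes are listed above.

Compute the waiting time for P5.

13

Gantt: | P2 0-4 | P3 4-8 | P4 8-11 | P2 11-12 | P1 12-19 | P5 19-26 |
Completion: P1=19  P2=12  P3=8  P4=11  P5=26
Waiting(P5) = turnaround − burst = 20 − 7 = 13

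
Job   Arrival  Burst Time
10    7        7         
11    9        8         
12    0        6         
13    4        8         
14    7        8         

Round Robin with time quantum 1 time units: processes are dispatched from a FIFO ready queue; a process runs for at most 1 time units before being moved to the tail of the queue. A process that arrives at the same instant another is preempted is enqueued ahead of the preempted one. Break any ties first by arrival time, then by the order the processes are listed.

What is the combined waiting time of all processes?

81

Timeline: | 12 0-4 | 13 4-5 | 12 5-6 | 13 6-7 | 12 7-8 | 10 8-9 | 14 9-10 | 13 10-11 | 11 11-12 | 10 12-13 | 14 13-14 | 13 14-15 | 11 15-16 | 10 16-17 | 14 17-18 | 13 18-19 | 11 19-20 | 10 20-21 | 14 21-22 | 13 22-23 | 11 23-24 | 10 24-25 | 14 25-26 | 13 26-27 | 11 27-28 | 10 28-29 | 14 29-30 | 13 30-31 | 11 31-32 | 10 32-33 | 14 33-34 | 11 34-35 | 14 35-36 | 11 36-37 |
Completion: 10=33  11=37  12=8  13=31  14=36
Waiting = turnaround − burst: 10=19, 11=20, 12=2, 13=19, 14=21
Total waiting = 19 + 20 + 2 + 19 + 21 = 81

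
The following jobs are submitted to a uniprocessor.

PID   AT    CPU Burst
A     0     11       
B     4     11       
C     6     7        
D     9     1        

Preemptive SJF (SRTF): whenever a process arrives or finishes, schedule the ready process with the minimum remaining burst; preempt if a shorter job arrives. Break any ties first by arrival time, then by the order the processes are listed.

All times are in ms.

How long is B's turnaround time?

26

Schedule: | A 0-9 | D 9-10 | A 10-12 | C 12-19 | B 19-30 |
Completion: A=12  B=30  C=19  D=10
Turnaround (C−A): A=12  B=26  C=13  D=1
Turnaround(B) = completion − arrival = 30 − 4 = 26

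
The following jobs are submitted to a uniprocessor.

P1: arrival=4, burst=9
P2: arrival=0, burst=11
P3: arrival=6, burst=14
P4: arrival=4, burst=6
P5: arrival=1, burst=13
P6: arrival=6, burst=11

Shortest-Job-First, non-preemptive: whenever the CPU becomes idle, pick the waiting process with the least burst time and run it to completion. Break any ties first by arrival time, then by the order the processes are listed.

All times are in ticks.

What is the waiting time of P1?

Timeline: | P2 0-11 | P4 11-17 | P1 17-26 | P6 26-37 | P5 37-50 | P3 50-64 |
Completion: P1=26  P2=11  P3=64  P4=17  P5=50  P6=37
Waiting(P1) = turnaround − burst = 22 − 9 = 13

13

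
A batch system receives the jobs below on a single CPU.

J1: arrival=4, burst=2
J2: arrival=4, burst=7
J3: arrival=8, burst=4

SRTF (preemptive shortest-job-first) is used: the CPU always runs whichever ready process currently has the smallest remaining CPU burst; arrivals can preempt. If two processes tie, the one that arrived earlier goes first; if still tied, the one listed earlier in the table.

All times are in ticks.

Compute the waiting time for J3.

Timeline: | idle 0-4 | J1 4-6 | J2 6-8 | J3 8-12 | J2 12-17 |
Completion: J1=6  J2=17  J3=12
Waiting(J3) = turnaround − burst = 4 − 4 = 0

0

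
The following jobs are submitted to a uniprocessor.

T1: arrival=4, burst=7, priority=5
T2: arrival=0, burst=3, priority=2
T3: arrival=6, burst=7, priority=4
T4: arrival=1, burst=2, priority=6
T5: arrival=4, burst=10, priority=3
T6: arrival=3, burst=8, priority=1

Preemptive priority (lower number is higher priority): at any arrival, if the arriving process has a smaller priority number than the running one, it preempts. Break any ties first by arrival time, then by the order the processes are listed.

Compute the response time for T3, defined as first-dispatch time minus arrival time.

15

Timeline: | T2 0-3 | T6 3-11 | T5 11-21 | T3 21-28 | T1 28-35 | T4 35-37 |
Completion: T1=35  T2=3  T3=28  T4=37  T5=21  T6=11
Turnaround (C−A): T1=31  T2=3  T3=22  T4=36  T5=17  T6=8
Response(T3) = first start − arrival = 21 − 6 = 15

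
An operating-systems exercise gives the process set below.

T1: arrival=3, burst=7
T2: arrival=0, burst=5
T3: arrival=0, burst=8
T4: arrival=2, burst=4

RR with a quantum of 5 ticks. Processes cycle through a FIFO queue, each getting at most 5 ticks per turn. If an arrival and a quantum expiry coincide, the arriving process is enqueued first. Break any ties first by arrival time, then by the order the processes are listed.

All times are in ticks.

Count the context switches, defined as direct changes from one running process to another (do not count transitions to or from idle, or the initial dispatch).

Timeline: | T2 0-5 | T3 5-10 | T4 10-14 | T1 14-19 | T3 19-22 | T1 22-24 |
Completion: T1=24  T2=5  T3=22  T4=14
Turnaround (C−A): T1=21  T2=5  T3=22  T4=12

5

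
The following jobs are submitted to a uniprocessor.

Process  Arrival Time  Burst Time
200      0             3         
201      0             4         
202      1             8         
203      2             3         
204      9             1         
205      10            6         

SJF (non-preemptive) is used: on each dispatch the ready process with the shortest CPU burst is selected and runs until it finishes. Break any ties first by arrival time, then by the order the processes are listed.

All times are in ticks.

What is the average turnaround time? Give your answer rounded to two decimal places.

8.33

Schedule: | 200 0-3 | 203 3-6 | 201 6-10 | 204 10-11 | 205 11-17 | 202 17-25 |
Completion: 200=3  201=10  202=25  203=6  204=11  205=17
Turnaround times: 200=3, 201=10, 202=24, 203=4, 204=2, 205=7
Average turnaround = (3+10+24+4+2+7) / 6 = 50/6 = 8.33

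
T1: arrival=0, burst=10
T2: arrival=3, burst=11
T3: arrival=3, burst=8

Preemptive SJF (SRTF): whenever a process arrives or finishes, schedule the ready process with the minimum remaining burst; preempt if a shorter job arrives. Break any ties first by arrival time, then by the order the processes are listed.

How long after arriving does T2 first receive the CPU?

Schedule: | T1 0-10 | T3 10-18 | T2 18-29 |
Completion: T1=10  T2=29  T3=18
Response(T2) = first start − arrival = 18 − 3 = 15

15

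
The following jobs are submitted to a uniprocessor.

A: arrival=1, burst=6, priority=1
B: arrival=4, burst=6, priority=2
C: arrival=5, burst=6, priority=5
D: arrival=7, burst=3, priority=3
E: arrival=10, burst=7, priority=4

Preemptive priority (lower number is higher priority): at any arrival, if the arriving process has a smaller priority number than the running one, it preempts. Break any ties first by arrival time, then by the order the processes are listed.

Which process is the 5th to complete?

C

Gantt: | idle 0-1 | A 1-7 | B 7-13 | D 13-16 | E 16-23 | C 23-29 |
Completion: A=7  B=13  C=29  D=16  E=23
Turnaround (C−A): A=6  B=9  C=24  D=9  E=13
Finish order: A → B → D → E → C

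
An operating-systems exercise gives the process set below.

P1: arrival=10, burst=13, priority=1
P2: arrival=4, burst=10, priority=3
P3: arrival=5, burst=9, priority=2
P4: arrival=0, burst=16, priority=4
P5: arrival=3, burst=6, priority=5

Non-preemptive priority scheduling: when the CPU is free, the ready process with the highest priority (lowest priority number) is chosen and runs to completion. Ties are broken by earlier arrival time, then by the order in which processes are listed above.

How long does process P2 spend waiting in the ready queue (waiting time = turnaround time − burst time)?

Gantt: | P4 0-16 | P1 16-29 | P3 29-38 | P2 38-48 | P5 48-54 |
Completion: P1=29  P2=48  P3=38  P4=16  P5=54
Waiting(P2) = turnaround − burst = 44 − 10 = 34

34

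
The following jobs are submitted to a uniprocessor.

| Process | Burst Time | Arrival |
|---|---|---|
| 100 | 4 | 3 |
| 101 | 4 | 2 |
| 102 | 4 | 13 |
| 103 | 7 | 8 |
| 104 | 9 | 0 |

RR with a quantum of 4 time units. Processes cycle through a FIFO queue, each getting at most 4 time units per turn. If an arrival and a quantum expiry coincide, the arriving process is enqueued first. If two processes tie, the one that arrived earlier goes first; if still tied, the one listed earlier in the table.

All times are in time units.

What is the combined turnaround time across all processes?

Schedule: | 104 0-4 | 101 4-8 | 100 8-12 | 104 12-16 | 103 16-20 | 102 20-24 | 104 24-25 | 103 25-28 |
Completion: 100=12  101=8  102=24  103=28  104=25
Turnaround (C−A): 100=9  101=6  102=11  103=20  104=25
Turnaround = completion − arrival: 100=9, 101=6, 102=11, 103=20, 104=25
Total turnaround = 9 + 6 + 11 + 20 + 25 = 71

71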